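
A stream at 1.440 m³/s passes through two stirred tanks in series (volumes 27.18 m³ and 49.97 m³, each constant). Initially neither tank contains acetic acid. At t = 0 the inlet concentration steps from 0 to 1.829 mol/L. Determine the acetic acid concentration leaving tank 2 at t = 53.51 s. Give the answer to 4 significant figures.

Each tank obeys Vᵢ dCᵢ/dt = Q(Cᵢ₋₁ − Cᵢ), so τᵢ = Vᵢ/Q.
τ₁ = 27.18/1.440 = 18.8750 s; τ₂ = 49.97/1.440 = 34.7014 s.
Tank 1: C₁ = C_in(1 − e^(−t/τ₁)). Tank 2 (τ₁ ≠ τ₂): C₂ = C_in[1 − (τ₁ e^(−t/τ₁) − τ₂ e^(−t/τ₂))/(τ₁ − τ₂)].
At t = 53.51: e^(−t/τ₁) = 0.0587205, e^(−t/τ₂) = 0.213950.
C₂ = 1.829·[1 − (18.8750·0.0587205 − 34.7014·0.213950)/(-15.8264)] = 1.829·0.600919 = 1.09908 mol/L.

1.099 mol/L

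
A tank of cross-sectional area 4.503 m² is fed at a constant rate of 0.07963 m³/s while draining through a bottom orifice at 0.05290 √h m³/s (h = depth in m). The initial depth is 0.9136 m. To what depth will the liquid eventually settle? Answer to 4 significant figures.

2.266 m

Level balance: A dh/dt = 0.07963 − 0.05290 √h. Setting dh/dt = 0:
Q_in = 0.05290 √h_ss ⇒ √h_ss = 0.07963/0.05290 = 1.50529.
h_ss = 1.50529² = 2.26591 m. (Since h₀ = 0.9136 m < h_ss, the level will rise toward this value.)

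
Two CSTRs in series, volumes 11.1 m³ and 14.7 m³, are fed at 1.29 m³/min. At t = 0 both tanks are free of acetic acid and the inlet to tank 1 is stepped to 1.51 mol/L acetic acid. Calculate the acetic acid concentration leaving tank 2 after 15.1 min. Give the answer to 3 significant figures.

0.676 mol/L

Species balance on tank i: dCᵢ/dt = (Cᵢ₋₁ − Cᵢ)/τᵢ with τᵢ = Vᵢ/Q.
τ₁ = 11.1/1.29 = 8.6047 min; τ₂ = 14.7/1.29 = 11.395 min.
Solving the cascade with C₁(0)=C₂(0)=0 gives C₂(t) = C_in[1 − (τ₁ e^(−t/τ₁) − τ₂ e^(−t/τ₂))/(τ₁ − τ₂)].
At t = 15.1: e^(−t/τ₁) = 0.17293, e^(−t/τ₂) = 0.26578.
C₂ = 1.51·[1 − (8.6047·0.17293 − 11.395·0.26578)/(-2.7907)] = 1.51·0.44795 = 0.67641 mol/L.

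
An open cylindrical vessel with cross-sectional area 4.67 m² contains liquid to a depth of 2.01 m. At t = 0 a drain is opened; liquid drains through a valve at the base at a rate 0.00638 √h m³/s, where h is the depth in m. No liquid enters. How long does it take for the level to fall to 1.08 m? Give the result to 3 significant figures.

A dh/dt = −Q_out = −0.00638 √h.
Separate and integrate: 2(√h − √h₀) = −(0.00638/A) t.
t = 2A(√h₀ − √h)/0.00638 = 2·4.67·(√2.01 − √1.08)/0.00638
  = 9.3400 × (1.4177 − 1.0392) / 0.00638 = 554.13 s.

554 s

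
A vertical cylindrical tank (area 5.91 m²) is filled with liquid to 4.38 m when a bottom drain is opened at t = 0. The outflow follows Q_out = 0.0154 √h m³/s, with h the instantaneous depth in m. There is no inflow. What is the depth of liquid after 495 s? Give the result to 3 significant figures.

2.10 m

Accumulation of liquid (constant cross-section A): A dh/dt = −0.0154 √h.
∫ h^(−1/2) dh = −(0.0154/A) ∫ dt, giving 2√h = 2√h₀ − (0.0154/A) t.
√h = √4.38 − 0.0154·495/(2·5.91) = 2.0928 − 0.64492 = 1.4479.
h = 1.4479² = 2.0965 m.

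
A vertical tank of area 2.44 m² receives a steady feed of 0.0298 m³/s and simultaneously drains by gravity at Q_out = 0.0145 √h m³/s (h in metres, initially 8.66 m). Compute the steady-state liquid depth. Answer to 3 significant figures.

Unsteady balance on liquid volume: A dh/dt = Q_in − 0.0145 √h. At steady state dh/dt = 0:
Q_in = 0.0145 √h_ss ⇒ √h_ss = 0.0298/0.0145 = 2.0552.
h_ss = 2.0552² = 4.2237 m. (Since h₀ = 8.66 m > h_ss, the level will fall toward this value.)

4.22 m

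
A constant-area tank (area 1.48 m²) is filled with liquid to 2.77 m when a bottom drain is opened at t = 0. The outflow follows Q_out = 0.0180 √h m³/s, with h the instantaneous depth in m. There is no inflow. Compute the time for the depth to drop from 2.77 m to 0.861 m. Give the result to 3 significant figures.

With no inflow, A dh/dt = −0.0180 √h.
Separate and integrate: 2(√h − √h₀) = −(0.0180/A) t.
t = 2A(√h₀ − √h)/0.0180 = 2·1.48·(√2.77 − √0.861)/0.0180
  = 2.9600 × (1.6643 − 0.92790) / 0.0180 = 121.10 s.

121 s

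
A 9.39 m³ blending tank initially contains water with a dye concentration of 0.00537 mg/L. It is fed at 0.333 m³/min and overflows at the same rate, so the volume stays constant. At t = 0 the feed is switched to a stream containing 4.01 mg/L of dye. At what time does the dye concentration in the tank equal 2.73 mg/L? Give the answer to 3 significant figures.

Unsteady species balance (constant V, well mixed): V dC/dt = Q(C_in − C), so τ = V/Q = 28.198 min.
C(t) = C_in + (C₀ − C_in) e^(−t/τ). Set C = 2.73 and solve for t:
e^(−t/τ) = (C − C_in)/(C₀ − C_in) = (2.73 − 4.01)/(0.00537 − 4.01) = 0.31963
t = −τ ln(…) = 28.198 × 1.1406 = 32.163 min.

32.2 min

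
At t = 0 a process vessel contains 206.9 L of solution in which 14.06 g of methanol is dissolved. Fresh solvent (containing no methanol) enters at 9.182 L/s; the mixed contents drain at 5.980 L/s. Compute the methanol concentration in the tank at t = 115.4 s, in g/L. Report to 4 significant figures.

Total volume: dV/dt = Q_in − Q_out = 3.20200 L/s, so V(t) = 206.9 + 3.20200 t and V(115.4) = 576.411 L.
No methanol enters, so dm/dt = −Q_out · (m/V).
dm/m = −Q_out dt/(V₀ + 3.20200 t); integrating gives ln(m/m₀) = −(Q_out/(Q_in−Q_out)) ln(V/V₀).
m = m₀ (V₀/V)^(Q_out/(Q_in−Q_out)) = 14.06 × (206.9/576.411)^(1.86758) = 2.07474 g.
C = m/V = 2.07474/576.411 = 0.00359941 g/L.

0.003599 g/L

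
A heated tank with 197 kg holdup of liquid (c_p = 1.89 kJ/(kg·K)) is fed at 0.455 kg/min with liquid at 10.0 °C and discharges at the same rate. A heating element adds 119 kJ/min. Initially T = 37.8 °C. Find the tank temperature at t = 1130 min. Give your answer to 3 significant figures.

Energy balance: M c_p dT/dt = ṁ c_p (T_in − T) + 119.
τ = M/ṁ = 432.97 min; T_ss = T_in + Q̇/(ṁ c_p) = 10.0 + 119/(0.455·1.89) = 148.38 °C.
Integrating: T(t) = T_ss + (T₀ − T_ss) e^(−t/τ).
T(1130) = 148.38 + (-110.58)·e^(−1130/432.97) = 148.38 + (-110.58)·0.073542 = 140.25 °C.

140 °C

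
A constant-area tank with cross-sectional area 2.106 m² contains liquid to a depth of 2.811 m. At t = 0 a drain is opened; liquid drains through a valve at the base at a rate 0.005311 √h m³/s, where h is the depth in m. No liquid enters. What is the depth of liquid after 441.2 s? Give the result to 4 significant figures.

1.255 m

A dh/dt = −Q_out = −0.005311 √h.
This is separable: 2 d(√h)/dt = −0.005311/A, so √h = √h₀ − (0.005311/(2A)) t.
√h = √2.811 − 0.005311·441.2/(2·2.106) = 1.67660 − 0.556318 = 1.12029.
h = 1.12029² = 1.25504 m.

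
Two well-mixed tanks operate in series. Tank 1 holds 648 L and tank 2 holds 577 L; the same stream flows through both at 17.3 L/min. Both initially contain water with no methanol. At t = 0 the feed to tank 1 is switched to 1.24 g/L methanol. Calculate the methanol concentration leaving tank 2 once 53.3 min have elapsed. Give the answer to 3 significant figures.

0.551 g/L

Time constants: τᵢ = Vᵢ/Q for each well-mixed tank.
τ₁ = 648/17.3 = 37.457 min; τ₂ = 577/17.3 = 33.353 min.
Solving the cascade with C₁(0)=C₂(0)=0 gives C₂(t) = C_in[1 − (τ₁ e^(−t/τ₁) − τ₂ e^(−t/τ₂))/(τ₁ − τ₂)].
At t = 53.3: e^(−t/τ₁) = 0.24100, e^(−t/τ₂) = 0.20229.
C₂ = 1.24·[1 − (37.457·0.24100 − 33.353·0.20229)/(4.1040)] = 1.24·0.44442 = 0.55108 g/L.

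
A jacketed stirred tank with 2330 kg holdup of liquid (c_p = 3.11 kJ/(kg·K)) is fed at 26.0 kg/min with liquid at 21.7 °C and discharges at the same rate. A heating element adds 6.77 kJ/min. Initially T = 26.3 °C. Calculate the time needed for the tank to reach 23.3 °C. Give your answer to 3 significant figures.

97.8 min

M c_p dT/dt = ṁ c_p (T_in − T) + Q̇.
τ = M/ṁ = 89.615 min; T_ss = T_in + Q̇/(ṁ c_p) = 21.784 °C.
T(t) = T_ss + (T₀ − T_ss) e^(−t/τ). Set T = 23.3:
e^(−t/τ) = (23.3 − 21.784)/(26.3 − 21.784) = 0.33574
t = −89.615 · ln(0.33574) = 97.809 min.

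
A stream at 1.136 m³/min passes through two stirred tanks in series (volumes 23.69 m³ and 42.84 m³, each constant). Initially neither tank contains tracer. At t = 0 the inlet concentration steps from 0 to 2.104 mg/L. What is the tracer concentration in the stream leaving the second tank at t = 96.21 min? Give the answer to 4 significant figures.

Time constants: τᵢ = Vᵢ/Q for each well-mixed tank.
τ₁ = 23.69/1.136 = 20.8539 min; τ₂ = 42.84/1.136 = 37.7113 min.
Solving the cascade with C₁(0)=C₂(0)=0 gives C₂(t) = C_in[1 − (τ₁ e^(−t/τ₁) − τ₂ e^(−t/τ₂))/(τ₁ − τ₂)].
At t = 96.21: e^(−t/τ₁) = 0.00991674, e^(−t/τ₂) = 0.0779859.
C₂ = 2.104·[1 − (20.8539·0.00991674 − 37.7113·0.0779859)/(-16.8574)] = 2.104·0.837807 = 1.76275 mg/L.

1.763 mg/L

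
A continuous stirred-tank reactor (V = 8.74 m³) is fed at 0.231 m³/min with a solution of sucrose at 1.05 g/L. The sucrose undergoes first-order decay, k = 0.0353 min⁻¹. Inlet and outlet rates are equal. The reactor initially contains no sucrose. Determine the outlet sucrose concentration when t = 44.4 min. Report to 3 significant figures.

0.421 g/L

Accumulation = in − out − consumed: V dC/dt = Q C_in − Q C − k V C.
This is linear with rate a = Q/V + k = 0.061730 min⁻¹.
C_ss = Q C_in/(Q + kV) = 0.44956 g/L; C(t) = C_ss + (C₀ − C_ss) e^(−a t).
C(44.4) = 0.44956 + (-0.44956)·e^(−0.061730·44.4) = 0.44956 + (-0.44956)·0.064517 = 0.42056 g/L.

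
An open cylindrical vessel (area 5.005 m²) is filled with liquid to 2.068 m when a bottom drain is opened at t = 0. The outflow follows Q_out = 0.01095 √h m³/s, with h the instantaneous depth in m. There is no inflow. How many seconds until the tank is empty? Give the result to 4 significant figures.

A dh/dt = −Q_out = −0.01095 √h.
∫ h^(−1/2) dh = −(0.01095/A) ∫ dt, giving 2√h = 2√h₀ − (0.01095/A) t.
Tank is empty when √h = 0: t_empty = 2A√h₀/0.01095.
t_empty = 2·5.005·√2.068/0.01095 = 10.0100·1.43805/0.01095 = 1314.60 s.

1315 s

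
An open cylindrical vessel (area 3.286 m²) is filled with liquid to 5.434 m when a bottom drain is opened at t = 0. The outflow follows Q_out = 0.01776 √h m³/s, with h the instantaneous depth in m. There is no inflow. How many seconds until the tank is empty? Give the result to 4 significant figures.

862.6 s

With no inflow, A dh/dt = −0.01776 √h.
∫ h^(−1/2) dh = −(0.01776/A) ∫ dt, giving 2√h = 2√h₀ − (0.01776/A) t.
Tank is empty when √h = 0: t_empty = 2A√h₀/0.01776.
t_empty = 2·3.286·√5.434/0.01776 = 6.57200·2.33109/0.01776 = 862.610 s.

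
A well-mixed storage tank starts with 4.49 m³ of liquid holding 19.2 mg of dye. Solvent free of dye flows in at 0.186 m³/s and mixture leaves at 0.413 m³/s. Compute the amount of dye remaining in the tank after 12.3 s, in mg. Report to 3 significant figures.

Let m(t) be the amount of dye. Volume: V(t) = V₀ + (Q_in − Q_out) t = 4.49 − 0.22700 t; V(12.3) = 1.6979 m³.
Solute balance: dm/dt = 0 − Q_out C = −Q_out m/V(t).
dm/m = −Q_out dt/(V₀ − 0.22700 t); integrating gives ln(m/m₀) = −(Q_out/(Q_in−Q_out)) ln(V/V₀).
m = m₀ (V₀/V)^(Q_out/(Q_in−Q_out)) = 19.2 × (4.49/1.6979)^(-1.8194) = 3.2728 mg.

3.27 mg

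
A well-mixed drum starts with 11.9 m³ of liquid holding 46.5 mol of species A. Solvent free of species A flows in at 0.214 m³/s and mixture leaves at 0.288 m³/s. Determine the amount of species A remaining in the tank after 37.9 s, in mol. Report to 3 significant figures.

Total volume: dV/dt = Q_in − Q_out = -0.074000 m³/s, so V(t) = 11.9 − 0.074000 t and V(37.9) = 9.0954 m³.
Solute balance: dm/dt = 0 − Q_out C = −Q_out m/V(t).
Separate: dm/m = −Q_out dt/V(t) ⇒ ln(m/m₀) = −(Q_out/(Q_in−Q_out)) ln(V/V₀).
m = m₀ (V₀/V)^(Q_out/(Q_in−Q_out)) = 46.5 × (11.9/9.0954)^(-3.8919) = 16.337 mol.

16.3 mol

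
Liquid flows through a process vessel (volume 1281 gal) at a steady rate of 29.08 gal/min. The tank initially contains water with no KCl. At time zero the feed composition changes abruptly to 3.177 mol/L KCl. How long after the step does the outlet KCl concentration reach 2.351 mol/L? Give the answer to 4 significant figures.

59.34 min

Species balance on the tank: V dC/dt = Q(C_in − C), so τ = V/Q = 44.0509 min.
C(t) = C_in + (C₀ − C_in) e^(−t/τ). Set C = 2.351 and solve for t:
e^(−t/τ) = (C − C_in)/(C₀ − C_in) = (2.351 − 3.177)/(0 − 3.177) = 0.259994
t = −τ ln(…) = 44.0509 × 1.34710 = 59.3409 min.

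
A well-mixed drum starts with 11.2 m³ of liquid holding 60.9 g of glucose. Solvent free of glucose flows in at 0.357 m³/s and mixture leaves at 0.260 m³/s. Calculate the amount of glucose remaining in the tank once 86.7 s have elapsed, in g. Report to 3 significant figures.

Let m(t) be the amount of glucose. Volume: V(t) = V₀ + (Q_in − Q_out) t = 11.2 + 0.097000 t; V(86.7) = 19.610 m³.
Species balance (pure solvent in): dm/dt = −Q_out · m/V(t).
dm/m = −Q_out dt/(V₀ + 0.097000 t); integrating gives ln(m/m₀) = −(Q_out/(Q_in−Q_out)) ln(V/V₀).
m = m₀ (V₀/V)^(Q_out/(Q_in−Q_out)) = 60.9 × (11.2/19.610)^(2.6804) = 13.570 g.

13.6 g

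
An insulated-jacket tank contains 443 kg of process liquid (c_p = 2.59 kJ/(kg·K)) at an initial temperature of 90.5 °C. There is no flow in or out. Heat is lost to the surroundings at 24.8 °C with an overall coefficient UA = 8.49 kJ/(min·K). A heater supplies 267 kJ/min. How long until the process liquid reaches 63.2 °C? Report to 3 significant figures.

216 min

First-law balance (no shaft work): M c_p dT/dt = −UA(T − T_amb) + Q̇.
τ = M c_p/UA = 135.14 min; T_ss = T_amb + Q̇/UA = 24.8 + 267/8.49 = 56.249 °C.
T(t) = T_ss + (T₀ − T_ss)e^(−t/τ); set T = 63.2:
t = −τ ln[(T − T_ss)/(T₀ − T_ss)] = −135.14 · ln(0.20295) = 215.53 min.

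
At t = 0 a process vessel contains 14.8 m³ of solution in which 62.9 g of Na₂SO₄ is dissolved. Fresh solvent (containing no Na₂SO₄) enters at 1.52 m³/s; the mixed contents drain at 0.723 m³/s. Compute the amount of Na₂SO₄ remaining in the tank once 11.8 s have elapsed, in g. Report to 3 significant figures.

Let m(t) be the amount of Na₂SO₄. Volume: V(t) = V₀ + (Q_in − Q_out) t = 14.8 + 0.79700 t; V(11.8) = 24.205 m³.
Species balance (pure solvent in): dm/dt = −Q_out · m/V(t).
Separate: dm/m = −Q_out dt/V(t) ⇒ ln(m/m₀) = −(Q_out/(Q_in−Q_out)) ln(V/V₀).
m = m₀ (V₀/V)^(Q_out/(Q_in−Q_out)) = 62.9 × (14.8/24.205)^(0.90715) = 40.258 g.

40.3 g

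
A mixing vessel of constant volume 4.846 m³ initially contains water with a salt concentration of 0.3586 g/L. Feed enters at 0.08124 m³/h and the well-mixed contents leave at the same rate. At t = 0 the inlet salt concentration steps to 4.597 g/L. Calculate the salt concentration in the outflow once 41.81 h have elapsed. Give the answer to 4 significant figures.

2.494 g/L

Accumulation = in − out for the solute gives V dC/dt = Q(C_in − C).
Rewrite as dC/dt + C/τ = C_in/τ, τ = V/Q = 59.6504 h.
Solution: C(t) = C_in + (C₀ − C_in) e^(−t/τ).
C(41.81) = 4.597 + (0.3586 − 4.597)·e^(−41.81/59.6504) = 4.597 + (-4.23840)·0.496130 = 2.49420 g/L.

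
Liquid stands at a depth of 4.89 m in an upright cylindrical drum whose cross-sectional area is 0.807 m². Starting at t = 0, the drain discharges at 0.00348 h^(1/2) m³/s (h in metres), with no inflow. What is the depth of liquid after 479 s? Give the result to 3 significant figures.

1.39 m

Accumulation of liquid (constant cross-section A): A dh/dt = −0.00348 √h.
∫ h^(−1/2) dh = −(0.00348/A) ∫ dt, giving 2√h = 2√h₀ − (0.00348/A) t.
√h = √4.89 − 0.00348·479/(2·0.807) = 2.2113 − 1.0328 = 1.1785.
h = 1.1785² = 1.3890 m.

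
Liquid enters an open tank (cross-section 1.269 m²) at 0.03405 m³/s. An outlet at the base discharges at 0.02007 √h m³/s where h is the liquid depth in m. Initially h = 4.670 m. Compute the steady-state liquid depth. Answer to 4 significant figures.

2.878 m

A dh/dt = Q_in − 0.02007 √h. Steady state requires inflow = outflow:
Q_in = 0.02007 √h_ss ⇒ √h_ss = 0.03405/0.02007 = 1.69656.
h_ss = 1.69656² = 2.87832 m. (Since h₀ = 4.670 m > h_ss, the level will fall toward this value.)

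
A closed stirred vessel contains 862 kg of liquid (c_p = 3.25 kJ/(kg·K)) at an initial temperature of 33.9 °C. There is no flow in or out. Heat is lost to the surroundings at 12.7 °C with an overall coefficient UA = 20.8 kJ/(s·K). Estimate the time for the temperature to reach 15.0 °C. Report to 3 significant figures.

M c_p dT/dt = −UA(T − T_amb).
τ = M c_p/UA = 134.69 s; T_ss = T_amb = 12.700 °C.
T(t) = T_ss + (T₀ − T_ss)e^(−t/τ); set T = 15.0:
t = −τ ln[(T − T_ss)/(T₀ − T_ss)] = −134.69 · ln(0.10849) = 299.15 s.

299 s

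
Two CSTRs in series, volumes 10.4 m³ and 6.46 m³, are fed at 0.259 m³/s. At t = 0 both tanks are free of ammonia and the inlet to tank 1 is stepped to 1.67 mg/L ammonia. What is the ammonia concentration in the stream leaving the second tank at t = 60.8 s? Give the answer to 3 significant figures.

Each tank obeys Vᵢ dCᵢ/dt = Q(Cᵢ₋₁ − Cᵢ), so τᵢ = Vᵢ/Q.
τ₁ = 10.4/0.259 = 40.154 s; τ₂ = 6.46/0.259 = 24.942 s.
Tank 1: C₁ = C_in(1 − e^(−t/τ₁)). Tank 2 (τ₁ ≠ τ₂): C₂ = C_in[1 − (τ₁ e^(−t/τ₁) − τ₂ e^(−t/τ₂))/(τ₁ − τ₂)].
At t = 60.8: e^(−t/τ₁) = 0.21999, e^(−t/τ₂) = 0.087366.
C₂ = 1.67·[1 − (40.154·0.21999 − 24.942·0.087366)/(15.212)] = 1.67·0.56255 = 0.93946 mg/L.

0.939 mg/L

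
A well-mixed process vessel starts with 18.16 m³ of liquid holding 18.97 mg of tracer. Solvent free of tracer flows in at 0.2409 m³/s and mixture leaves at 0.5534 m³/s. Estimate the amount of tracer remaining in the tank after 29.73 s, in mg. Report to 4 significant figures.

5.332 mg

Total volume: dV/dt = Q_in − Q_out = -0.312500 m³/s, so V(t) = 18.16 − 0.312500 t and V(29.73) = 8.86937 m³.
No tracer enters, so dm/dt = −Q_out · (m/V).
Separate: dm/m = −Q_out dt/V(t) ⇒ ln(m/m₀) = −(Q_out/(Q_in−Q_out)) ln(V/V₀).
m = m₀ (V₀/V)^(Q_out/(Q_in−Q_out)) = 18.97 × (18.16/8.86937)^(-1.77088) = 5.33248 mg.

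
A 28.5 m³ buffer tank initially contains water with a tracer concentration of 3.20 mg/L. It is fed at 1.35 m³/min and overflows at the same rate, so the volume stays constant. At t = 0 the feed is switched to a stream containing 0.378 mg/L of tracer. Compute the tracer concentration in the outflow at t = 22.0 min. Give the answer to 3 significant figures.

Accumulation = in − out for the solute gives V dC/dt = Q(C_in − C).
Time constant τ = V/Q = 28.5/1.35 = 21.111 min.
Solution: C(t) = C_in + (C₀ − C_in) e^(−t/τ).
C(22.0) = 0.378 + (3.20 − 0.378)·e^(−22.0/21.111) = 0.378 + (2.8220)·0.35271 = 1.3734 mg/L.

1.37 mg/L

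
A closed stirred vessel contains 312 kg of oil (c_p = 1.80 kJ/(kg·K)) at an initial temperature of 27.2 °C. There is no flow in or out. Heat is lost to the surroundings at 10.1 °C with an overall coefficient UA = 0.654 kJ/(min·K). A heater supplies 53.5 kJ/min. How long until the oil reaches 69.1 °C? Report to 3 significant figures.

M c_p dT/dt = −UA(T − T_amb) + Q̇.
τ = M c_p/UA = 858.72 min; T_ss = T_amb + Q̇/UA = 10.1 + 53.5/0.654 = 91.904 °C.
T(t) = T_ss + (T₀ − T_ss)e^(−t/τ); set T = 69.1:
t = −τ ln[(T − T_ss)/(T₀ − T_ss)] = −858.72 · ln(0.35244) = 895.54 min.

896 min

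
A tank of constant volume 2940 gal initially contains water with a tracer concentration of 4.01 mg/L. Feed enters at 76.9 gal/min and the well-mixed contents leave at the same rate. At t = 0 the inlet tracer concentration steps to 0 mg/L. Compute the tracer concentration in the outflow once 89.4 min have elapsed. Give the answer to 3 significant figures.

Accumulation = in − out for the solute gives V dC/dt = Q(C_in − C).
Time constant τ = V/Q = 2940/76.9 = 38.231 min.
Solution: C(t) = C_in + (C₀ − C_in) e^(−t/τ).
C(89.4) = 0 + (4.01 − 0)·e^(−89.4/38.231) = 0 + (4.0100)·0.096483 = 0.38690 mg/L.

0.387 mg/L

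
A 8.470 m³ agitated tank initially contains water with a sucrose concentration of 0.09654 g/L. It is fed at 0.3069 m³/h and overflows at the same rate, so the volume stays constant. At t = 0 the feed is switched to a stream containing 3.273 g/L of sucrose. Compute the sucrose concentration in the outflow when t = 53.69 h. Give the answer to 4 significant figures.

Unsteady species balance (constant V, well mixed): V dC/dt = Q(C_in − C).
Rewrite as dC/dt + C/τ = C_in/τ, τ = V/Q = 27.5986 h.
Integrating: C(t) = C_in + (C₀ − C_in) e^(−t/τ).
C(53.69) = 3.273 + (0.09654 − 3.273)·e^(−53.69/27.5986) = 3.273 + (-3.17646)·0.142931 = 2.81898 g/L.

2.819 g/L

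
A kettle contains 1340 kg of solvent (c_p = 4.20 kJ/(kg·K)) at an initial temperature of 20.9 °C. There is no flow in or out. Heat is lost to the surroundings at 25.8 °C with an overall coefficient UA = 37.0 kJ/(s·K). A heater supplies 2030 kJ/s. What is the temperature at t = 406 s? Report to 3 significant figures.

76.5 °C

First-law balance (no shaft work): M c_p dT/dt = −UA(T − T_amb) + Q̇.
dT/dt = (T_ss − T)/τ with T_ss = T_amb + Q̇/UA = 25.8 + 2030/37.0 = 80.665 °C, τ = M c_p/UA = 1340·4.20/37.0 = 152.11 s.
This is linear first-order; T(t) = T_ss + (T₀ − T_ss) e^(−t/τ).
T(406) = 80.665 + (-59.765)·0.069311 = 76.523 °C.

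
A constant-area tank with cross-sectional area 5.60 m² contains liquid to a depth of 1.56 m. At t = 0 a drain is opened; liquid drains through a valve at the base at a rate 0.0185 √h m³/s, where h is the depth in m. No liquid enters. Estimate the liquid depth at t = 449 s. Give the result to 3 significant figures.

Volume balance on the tank: A dh/dt = −0.0185 √h.
Separate and integrate: 2(√h − √h₀) = −(0.0185/A) t.
√h = √1.56 − 0.0185·449/(2·5.60) = 1.2490 − 0.74165 = 0.50735.
h = 0.50735² = 0.25740 m.

0.257 m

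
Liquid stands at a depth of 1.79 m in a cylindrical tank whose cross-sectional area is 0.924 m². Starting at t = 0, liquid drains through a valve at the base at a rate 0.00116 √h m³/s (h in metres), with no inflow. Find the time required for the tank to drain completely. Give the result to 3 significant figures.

With no inflow, A dh/dt = −0.00116 √h.
∫ h^(−1/2) dh = −(0.00116/A) ∫ dt, giving 2√h = 2√h₀ − (0.00116/A) t.
Tank is empty when √h = 0: t_empty = 2A√h₀/0.00116.
t_empty = 2·0.924·√1.79/0.00116 = 1.8480·1.3379/0.00116 = 2131.4 s.

2130 s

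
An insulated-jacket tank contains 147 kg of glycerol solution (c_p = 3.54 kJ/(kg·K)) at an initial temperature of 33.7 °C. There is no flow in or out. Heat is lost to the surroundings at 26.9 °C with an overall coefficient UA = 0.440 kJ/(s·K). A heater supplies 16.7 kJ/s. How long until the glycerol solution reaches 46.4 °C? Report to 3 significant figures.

619 s

M c_p dT/dt = −UA(T − T_amb) + Q̇.
τ = M c_p/UA = 1182.7 s; T_ss = T_amb + Q̇/UA = 26.9 + 16.7/0.440 = 64.855 °C.
T(t) = T_ss + (T₀ − T_ss)e^(−t/τ); set T = 46.4:
t = −τ ln[(T − T_ss)/(T₀ − T_ss)] = −1182.7 · ln(0.59235) = 619.31 s.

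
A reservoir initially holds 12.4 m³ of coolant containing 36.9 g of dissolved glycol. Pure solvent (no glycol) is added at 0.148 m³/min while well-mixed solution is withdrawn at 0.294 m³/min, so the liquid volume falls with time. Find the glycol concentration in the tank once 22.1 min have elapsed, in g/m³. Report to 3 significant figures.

Let m(t) be the amount of glycol. Volume: V(t) = V₀ + (Q_in − Q_out) t = 12.4 − 0.14600 t; V(22.1) = 9.1734 m³.
Solute balance: dm/dt = 0 − Q_out C = −Q_out m/V(t).
dm/m = −Q_out dt/(V₀ − 0.14600 t); integrating gives ln(m/m₀) = −(Q_out/(Q_in−Q_out)) ln(V/V₀).
m = m₀ (V₀/V)^(Q_out/(Q_in−Q_out)) = 36.9 × (12.4/9.1734)^(-2.0137) = 20.112 g.
C = m/V = 20.112/9.1734 = 2.1924 g/m³.

2.19 g/m³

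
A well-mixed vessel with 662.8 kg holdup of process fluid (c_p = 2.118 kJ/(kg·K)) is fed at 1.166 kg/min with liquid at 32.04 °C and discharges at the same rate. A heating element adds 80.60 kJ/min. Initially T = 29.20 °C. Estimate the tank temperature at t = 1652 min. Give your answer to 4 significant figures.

Heat balance on the well-mixed liquid: M c_p dT/dt = ṁ c_p (T_in − T) + 80.60.
τ = M/ṁ = 568.439 min; T_ss = T_in + Q̇/(ṁ c_p) = 32.04 + 80.60/(1.166·2.118) = 64.6770 °C.
Integrating: T(t) = T_ss + (T₀ − T_ss) e^(−t/τ).
T(1652) = 64.6770 + (-35.4770)·e^(−1652/568.439) = 64.6770 + (-35.4770)·0.0546829 = 62.7370 °C.

62.74 °C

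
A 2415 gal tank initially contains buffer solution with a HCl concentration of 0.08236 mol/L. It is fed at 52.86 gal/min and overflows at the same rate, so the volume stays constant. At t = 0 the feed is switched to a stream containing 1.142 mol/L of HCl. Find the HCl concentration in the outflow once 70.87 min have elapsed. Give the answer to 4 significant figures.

0.9174 mol/L

Unsteady species balance (constant V, well mixed): V dC/dt = Q(C_in − C).
So dC/dt = (C_in − C)/τ with τ = V/Q = 2415/52.86 = 45.6867 min.
This is linear first-order; C(t) = C_in + (C₀ − C_in) e^(−t/τ).
C(70.87) = 1.142 + (0.08236 − 1.142)·e^(−70.87/45.6867) = 1.142 + (-1.05964)·0.211990 = 0.917367 mol/L.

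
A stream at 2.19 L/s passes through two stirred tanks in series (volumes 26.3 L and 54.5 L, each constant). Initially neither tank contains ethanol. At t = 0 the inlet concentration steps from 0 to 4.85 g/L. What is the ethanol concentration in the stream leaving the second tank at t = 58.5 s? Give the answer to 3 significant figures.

Time constants: τᵢ = Vᵢ/Q for each well-mixed tank.
τ₁ = 26.3/2.19 = 12.009 s; τ₂ = 54.5/2.19 = 24.886 s.
Solving the cascade with C₁(0)=C₂(0)=0 gives C₂(t) = C_in[1 − (τ₁ e^(−t/τ₁) − τ₂ e^(−t/τ₂))/(τ₁ − τ₂)].
At t = 58.5: e^(−t/τ₁) = 0.0076635, e^(−t/τ₂) = 0.095299.
C₂ = 4.85·[1 − (12.009·0.0076635 − 24.886·0.095299)/(-12.877)] = 4.85·0.82297 = 3.9914 g/L.

3.99 g/L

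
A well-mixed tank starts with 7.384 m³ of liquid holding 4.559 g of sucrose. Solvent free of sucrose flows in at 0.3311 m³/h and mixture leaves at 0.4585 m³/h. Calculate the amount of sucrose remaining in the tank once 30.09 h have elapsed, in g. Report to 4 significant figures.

Total volume: dV/dt = Q_in − Q_out = -0.127400 m³/h, so V(t) = 7.384 − 0.127400 t and V(30.09) = 3.55053 m³.
Solute balance: dm/dt = 0 − Q_out C = −Q_out m/V(t).
dm/m = −Q_out dt/(V₀ − 0.127400 t); integrating gives ln(m/m₀) = −(Q_out/(Q_in−Q_out)) ln(V/V₀).
m = m₀ (V₀/V)^(Q_out/(Q_in−Q_out)) = 4.559 × (7.384/3.55053)^(-3.59890) = 0.326908 g.

0.3269 g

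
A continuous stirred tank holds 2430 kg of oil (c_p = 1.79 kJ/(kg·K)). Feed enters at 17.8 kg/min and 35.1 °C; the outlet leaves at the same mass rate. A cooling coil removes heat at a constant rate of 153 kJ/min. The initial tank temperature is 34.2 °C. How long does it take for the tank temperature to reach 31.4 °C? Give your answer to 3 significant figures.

173 min

First-law balance (no shaft work): M c_p dT/dt = ṁ c_p (T_in − T) − 153.
τ = M/ṁ = 136.52 min; T_ss = T_in − Q̇/(ṁ c_p) = 30.298 °C.
T(t) = T_ss + (T₀ − T_ss) e^(−t/τ). Set T = 31.4:
e^(−t/τ) = (31.4 − 30.298)/(34.2 − 30.298) = 0.28241
t = −136.52 · ln(0.28241) = 172.61 min.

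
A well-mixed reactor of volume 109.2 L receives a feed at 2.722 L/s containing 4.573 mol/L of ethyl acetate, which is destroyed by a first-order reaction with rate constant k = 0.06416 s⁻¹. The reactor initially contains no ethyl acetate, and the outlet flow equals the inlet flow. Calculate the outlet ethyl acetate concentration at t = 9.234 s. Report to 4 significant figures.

Accumulation = in − out − consumed: V dC/dt = Q C_in − Q C − k V C.
dC/dt = (Q/V) C_in − (Q/V + k) C; effective rate a = Q/V + k = 0.0249267 + 0.06416 = 0.0890867 s⁻¹.
C_ss = Q C_in/(Q + kV) = 1.27954 mol/L; C(t) = C_ss + (C₀ − C_ss) e^(−a t).
C(9.234) = 1.27954 + (-1.27954)·e^(−0.0890867·9.234) = 1.27954 + (-1.27954)·0.439276 = 0.717468 mol/L.

0.7175 mol/L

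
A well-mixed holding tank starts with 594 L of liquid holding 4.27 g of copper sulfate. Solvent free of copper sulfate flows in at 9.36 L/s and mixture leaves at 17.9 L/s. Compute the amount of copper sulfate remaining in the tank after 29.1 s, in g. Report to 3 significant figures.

1.37 g

Let m(t) be the amount of copper sulfate. Volume: V(t) = V₀ + (Q_in − Q_out) t = 594 − 8.5400 t; V(29.1) = 345.49 L.
No copper sulfate enters, so dm/dt = −Q_out · (m/V).
dm/m = −Q_out dt/(V₀ − 8.5400 t); integrating gives ln(m/m₀) = −(Q_out/(Q_in−Q_out)) ln(V/V₀).
m = m₀ (V₀/V)^(Q_out/(Q_in−Q_out)) = 4.27 × (594/345.49)^(-2.0960) = 1.3713 g.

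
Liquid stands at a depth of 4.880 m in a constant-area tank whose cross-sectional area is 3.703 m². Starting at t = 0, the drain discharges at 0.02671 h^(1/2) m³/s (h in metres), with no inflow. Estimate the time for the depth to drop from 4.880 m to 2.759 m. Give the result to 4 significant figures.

With no inflow, A dh/dt = −0.02671 √h.
Separate and integrate: 2(√h − √h₀) = −(0.02671/A) t.
t = 2A(√h₀ − √h)/0.02671 = 2·3.703·(√4.880 − √2.759)/0.02671
  = 7.40600 × (2.20907 − 1.66102) / 0.02671 = 151.960 s.

152.0 s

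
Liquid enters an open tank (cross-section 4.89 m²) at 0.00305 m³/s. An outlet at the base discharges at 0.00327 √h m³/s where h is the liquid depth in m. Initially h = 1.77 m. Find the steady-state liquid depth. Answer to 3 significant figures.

A dh/dt = Q_in − 0.00327 √h. Steady state requires inflow = outflow:
Q_in = 0.00327 √h_ss ⇒ √h_ss = 0.00305/0.00327 = 0.93272.
h_ss = 0.93272² = 0.86997 m. (Since h₀ = 1.77 m > h_ss, the level will fall toward this value.)

0.870 m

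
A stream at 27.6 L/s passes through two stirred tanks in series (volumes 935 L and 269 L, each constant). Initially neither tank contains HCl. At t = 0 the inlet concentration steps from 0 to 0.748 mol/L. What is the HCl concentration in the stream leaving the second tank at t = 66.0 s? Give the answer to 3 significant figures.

0.599 mol/L

Each tank obeys Vᵢ dCᵢ/dt = Q(Cᵢ₋₁ − Cᵢ), so τᵢ = Vᵢ/Q.
τ₁ = 935/27.6 = 33.877 s; τ₂ = 269/27.6 = 9.7464 s.
Solving the cascade with C₁(0)=C₂(0)=0 gives C₂(t) = C_in[1 − (τ₁ e^(−t/τ₁) − τ₂ e^(−t/τ₂))/(τ₁ − τ₂)].
At t = 66.0: e^(−t/τ₁) = 0.14253, e^(−t/τ₂) = 0.0011457.
C₂ = 0.748·[1 − (33.877·0.14253 − 9.7464·0.0011457)/(24.130)] = 0.748·0.80037 = 0.59868 mol/L.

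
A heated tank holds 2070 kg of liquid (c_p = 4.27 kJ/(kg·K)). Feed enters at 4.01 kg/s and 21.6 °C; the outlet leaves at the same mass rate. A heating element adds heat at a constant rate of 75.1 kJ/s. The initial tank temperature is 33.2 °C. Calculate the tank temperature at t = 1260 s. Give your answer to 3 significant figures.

M c_p dT/dt = ṁ c_p (T_in − T) + Q̇.
Rearrange: dT/dt = (T_ss − T)/τ with τ = M/ṁ = 516.21 s and T_ss = T_in + Q̇/(ṁ c_p) = 25.986 °C.
Solution: T(t) = T_ss + (T₀ − T_ss) e^(−t/τ).
T(1260) = 25.986 + (7.2140)·e^(−1260/516.21) = 25.986 + (7.2140)·0.087085 = 26.614 °C.

26.6 °C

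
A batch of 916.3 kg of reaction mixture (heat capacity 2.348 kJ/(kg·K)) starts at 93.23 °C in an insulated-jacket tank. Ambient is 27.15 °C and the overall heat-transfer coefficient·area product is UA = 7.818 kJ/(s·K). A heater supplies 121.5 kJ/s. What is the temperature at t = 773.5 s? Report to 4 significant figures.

Lumped-capacitance energy balance: M c_p dT/dt = UA(T_amb − T) + Q̇.
dT/dt = (T_ss − T)/τ with T_ss = T_amb + Q̇/UA = 27.15 + 121.5/7.818 = 42.6911 °C, τ = M c_p/UA = 916.3·2.348/7.818 = 275.195 s.
T approaches T_ss exponentially: T(t) = T_ss + (T₀ − T_ss) e^(−t/τ).
T(773.5) = 42.6911 + (50.5389)·0.0601606 = 45.7315 °C.

45.73 °C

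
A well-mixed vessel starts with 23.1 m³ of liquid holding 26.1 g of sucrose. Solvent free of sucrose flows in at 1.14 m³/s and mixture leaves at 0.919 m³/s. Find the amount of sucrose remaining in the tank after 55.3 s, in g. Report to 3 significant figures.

Let m(t) be the amount of sucrose. Volume: V(t) = V₀ + (Q_in − Q_out) t = 23.1 + 0.22100 t; V(55.3) = 35.321 m³.
Solute balance: dm/dt = 0 − Q_out C = −Q_out m/V(t).
Separate: dm/m = −Q_out dt/V(t) ⇒ ln(m/m₀) = −(Q_out/(Q_in−Q_out)) ln(V/V₀).
m = m₀ (V₀/V)^(Q_out/(Q_in−Q_out)) = 26.1 × (23.1/35.321)^(4.1584) = 4.4641 g.

4.46 g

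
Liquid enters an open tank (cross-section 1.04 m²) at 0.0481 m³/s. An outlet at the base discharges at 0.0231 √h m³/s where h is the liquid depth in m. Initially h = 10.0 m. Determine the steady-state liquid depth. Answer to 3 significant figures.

4.34 m

A dh/dt = Q_in − 0.0231 √h. Steady state requires inflow = outflow:
Q_in = 0.0231 √h_ss ⇒ √h_ss = 0.0481/0.0231 = 2.0823.
h_ss = 2.0823² = 4.3358 m. (Since h₀ = 10.0 m > h_ss, the level will fall toward this value.)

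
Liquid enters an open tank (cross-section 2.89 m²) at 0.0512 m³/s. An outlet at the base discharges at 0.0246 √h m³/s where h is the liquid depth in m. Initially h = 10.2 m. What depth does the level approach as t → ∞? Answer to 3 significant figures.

A dh/dt = Q_in − 0.0246 √h. Steady state requires inflow = outflow:
Q_in = 0.0246 √h_ss ⇒ √h_ss = 0.0512/0.0246 = 2.0813.
h_ss = 2.0813² = 4.3318 m. (Since h₀ = 10.2 m > h_ss, the level will fall toward this value.)

4.33 m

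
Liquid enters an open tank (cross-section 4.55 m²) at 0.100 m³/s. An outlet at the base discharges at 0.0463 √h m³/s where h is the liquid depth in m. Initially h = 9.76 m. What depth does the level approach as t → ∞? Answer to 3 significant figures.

4.66 m

Level balance: A dh/dt = 0.100 − 0.0463 √h. Setting dh/dt = 0:
Q_in = 0.0463 √h_ss ⇒ √h_ss = 0.100/0.0463 = 2.1598.
h_ss = 2.1598² = 4.6649 m. (Since h₀ = 9.76 m > h_ss, the level will fall toward this value.)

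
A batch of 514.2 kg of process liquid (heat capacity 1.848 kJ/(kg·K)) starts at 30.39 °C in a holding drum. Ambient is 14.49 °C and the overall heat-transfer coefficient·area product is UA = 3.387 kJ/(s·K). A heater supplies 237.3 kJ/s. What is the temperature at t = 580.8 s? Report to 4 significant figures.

Unsteady energy balance on the tank contents: M c_p dT/dt = −UA(T − T_amb) + Q̇.
dT/dt = (T_ss − T)/τ with T_ss = T_amb + Q̇/UA = 14.49 + 237.3/3.387 = 84.5520 °C, τ = M c_p/UA = 514.2·1.848/3.387 = 280.556 s.
This is linear first-order; T(t) = T_ss + (T₀ − T_ss) e^(−t/τ).
T(580.8) = 84.5520 + (-54.1620)·0.126163 = 77.7187 °C.

77.72 °C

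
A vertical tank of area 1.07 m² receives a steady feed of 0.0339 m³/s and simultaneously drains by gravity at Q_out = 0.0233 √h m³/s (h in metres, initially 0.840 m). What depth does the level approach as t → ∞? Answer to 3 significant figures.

A dh/dt = Q_in − 0.0233 √h. Steady state requires inflow = outflow:
Q_in = 0.0233 √h_ss ⇒ √h_ss = 0.0339/0.0233 = 1.4549.
h_ss = 1.4549² = 2.1168 m. (Since h₀ = 0.840 m < h_ss, the level will rise toward this value.)

2.12 m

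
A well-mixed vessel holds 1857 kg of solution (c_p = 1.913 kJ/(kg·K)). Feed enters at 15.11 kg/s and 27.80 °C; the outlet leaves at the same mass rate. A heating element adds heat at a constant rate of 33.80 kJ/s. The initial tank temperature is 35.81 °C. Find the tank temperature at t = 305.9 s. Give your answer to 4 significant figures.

29.54 °C

M c_p dT/dt = ṁ c_p (T_in − T) + Q̇.
τ = M/ṁ = 122.899 s; T_ss = T_in + Q̇/(ṁ c_p) = 27.80 + 33.80/(15.11·1.913) = 28.9693 °C.
T approaches T_ss exponentially: T(t) = T_ss + (T₀ − T_ss) e^(−t/τ).
T(305.9) = 28.9693 + (6.84067)·e^(−305.9/122.899) = 28.9693 + (6.84067)·0.0829895 = 29.5370 °C.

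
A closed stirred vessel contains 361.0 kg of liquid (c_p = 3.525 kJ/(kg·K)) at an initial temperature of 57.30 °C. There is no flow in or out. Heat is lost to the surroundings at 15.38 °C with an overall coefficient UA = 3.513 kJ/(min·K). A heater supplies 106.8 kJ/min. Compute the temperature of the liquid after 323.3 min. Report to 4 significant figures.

50.50 °C

M c_p dT/dt = −UA(T − T_amb) + Q̇.
dT/dt = (T_ss − T)/τ with T_ss = T_amb + Q̇/UA = 15.38 + 106.8/3.513 = 45.7814 °C, τ = M c_p/UA = 361.0·3.525/3.513 = 362.233 min.
Solution: T(t) = T_ss + (T₀ − T_ss) e^(−t/τ).
T(323.3) = 45.7814 + (11.5186)·0.409623 = 50.4997 °C.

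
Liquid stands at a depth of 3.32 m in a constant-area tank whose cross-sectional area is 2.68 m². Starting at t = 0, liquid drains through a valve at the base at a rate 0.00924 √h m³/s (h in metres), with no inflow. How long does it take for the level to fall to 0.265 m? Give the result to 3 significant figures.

758 s

Unsteady balance on liquid volume: A dh/dt = −0.00924 √h.
Separate and integrate: 2(√h − √h₀) = −(0.00924/A) t.
t = 2A(√h₀ − √h)/0.00924 = 2·2.68·(√3.32 − √0.265)/0.00924
  = 5.3600 × (1.8221 − 0.51478) / 0.00924 = 758.35 s.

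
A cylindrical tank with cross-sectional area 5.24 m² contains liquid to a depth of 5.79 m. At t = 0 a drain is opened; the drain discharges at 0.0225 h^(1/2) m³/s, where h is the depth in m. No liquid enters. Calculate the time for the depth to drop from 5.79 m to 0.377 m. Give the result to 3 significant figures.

A dh/dt = −Q_out = −0.0225 √h.
Separate and integrate: 2(√h − √h₀) = −(0.0225/A) t.
t = 2A(√h₀ − √h)/0.0225 = 2·5.24·(√5.79 − √0.377)/0.0225
  = 10.480 × (2.4062 − 0.61400) / 0.0225 = 834.78 s.

835 s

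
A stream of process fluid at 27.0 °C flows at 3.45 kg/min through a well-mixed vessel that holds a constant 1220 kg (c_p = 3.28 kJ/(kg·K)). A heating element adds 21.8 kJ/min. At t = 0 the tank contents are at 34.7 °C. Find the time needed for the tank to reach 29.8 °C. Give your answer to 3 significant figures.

668 min

Energy balance: M c_p dT/dt = ṁ c_p (T_in − T) + 21.8.
τ = M/ṁ = 353.62 min; T_ss = T_in + Q̇/(ṁ c_p) = 28.926 °C.
T(t) = T_ss + (T₀ − T_ss) e^(−t/τ). Set T = 29.8:
e^(−t/τ) = (29.8 − 28.926)/(34.7 − 28.926) = 0.15130
t = −353.62 · ln(0.15130) = 667.82 min.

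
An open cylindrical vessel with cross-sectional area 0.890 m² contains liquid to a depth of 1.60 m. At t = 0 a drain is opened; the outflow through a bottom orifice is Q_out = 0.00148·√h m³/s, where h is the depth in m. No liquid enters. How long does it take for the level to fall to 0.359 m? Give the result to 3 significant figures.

801 s

With no inflow, A dh/dt = −0.00148 √h.
Separate and integrate: 2(√h − √h₀) = −(0.00148/A) t.
t = 2A(√h₀ − √h)/0.00148 = 2·0.890·(√1.60 − √0.359)/0.00148
  = 1.7800 × (1.2649 − 0.59917) / 0.00148 = 800.69 s.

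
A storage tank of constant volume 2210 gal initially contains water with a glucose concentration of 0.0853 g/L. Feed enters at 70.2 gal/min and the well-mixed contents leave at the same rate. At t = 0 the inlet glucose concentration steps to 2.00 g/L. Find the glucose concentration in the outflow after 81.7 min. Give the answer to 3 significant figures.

Unsteady species balance (constant V, well mixed): V dC/dt = Q(C_in − C).
Time constant τ = V/Q = 2210/70.2 = 31.481 min.
Integrating: C(t) = C_in + (C₀ − C_in) e^(−t/τ).
C(81.7) = 2.00 + (0.0853 − 2.00)·e^(−81.7/31.481) = 2.00 + (-1.9147)·0.074633 = 1.8571 g/L.

1.86 g/L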